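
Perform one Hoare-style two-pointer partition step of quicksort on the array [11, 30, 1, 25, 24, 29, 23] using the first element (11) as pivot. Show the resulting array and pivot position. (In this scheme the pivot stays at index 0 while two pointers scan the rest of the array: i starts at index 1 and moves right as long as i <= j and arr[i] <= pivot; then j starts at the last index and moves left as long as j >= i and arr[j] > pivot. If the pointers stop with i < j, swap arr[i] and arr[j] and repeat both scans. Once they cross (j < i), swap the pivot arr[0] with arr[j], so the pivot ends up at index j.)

Hoare-style two-pointer partition with pivot = 11:

Initial array: [11, 30, 1, 25, 24, 29, 23]

Pointers start at i = 1, j = 6.
i stops at index 1 (arr[1]=30 > 11), j stops at index 2 (arr[2]=1 <= 11): swap arr[1] and arr[2], array becomes [11, 1, 30, 25, 24, 29, 23]
i ends at 2, j ends at 1: the pointers have crossed (j < i), so scanning stops.

Swap pivot arr[0] with arr[1] to place pivot at position 1: [1, 11, 30, 25, 24, 29, 23]
Pivot position: 1

After partitioning with pivot 11, the array becomes [1, 11, 30, 25, 24, 29, 23]. The pivot is placed at index 1. All elements to the left of the pivot are <= 11, and all elements to the right are > 11.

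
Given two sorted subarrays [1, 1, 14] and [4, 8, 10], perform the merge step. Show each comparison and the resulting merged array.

Merging process:

Compare 1 vs 4: take 1 from left. Merged: [1]
Compare 1 vs 4: take 1 from left. Merged: [1, 1]
Compare 14 vs 4: take 4 from right. Merged: [1, 1, 4]
Compare 14 vs 8: take 8 from right. Merged: [1, 1, 4, 8]
Compare 14 vs 10: take 10 from right. Merged: [1, 1, 4, 8, 10]
Append remaining from left: [14]. Merged: [1, 1, 4, 8, 10, 14]

Final merged array: [1, 1, 4, 8, 10, 14]
Total comparisons: 5

The merged array is [1, 1, 4, 8, 10, 14], requiring 5 comparisons. The merge step runs in O(n) time where n is the total number of elements.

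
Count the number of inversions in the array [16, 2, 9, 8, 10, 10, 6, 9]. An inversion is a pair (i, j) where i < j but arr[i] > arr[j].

Finding inversions in [16, 2, 9, 8, 10, 10, 6, 9]:

(0, 1): arr[0]=16 > arr[1]=2
(0, 2): arr[0]=16 > arr[2]=9
(0, 3): arr[0]=16 > arr[3]=8
(0, 4): arr[0]=16 > arr[4]=10
(0, 5): arr[0]=16 > arr[5]=10
(0, 6): arr[0]=16 > arr[6]=6
(0, 7): arr[0]=16 > arr[7]=9
(2, 3): arr[2]=9 > arr[3]=8
(2, 6): arr[2]=9 > arr[6]=6
(3, 6): arr[3]=8 > arr[6]=6
(4, 6): arr[4]=10 > arr[6]=6
(4, 7): arr[4]=10 > arr[7]=9
(5, 6): arr[5]=10 > arr[6]=6
(5, 7): arr[5]=10 > arr[7]=9

Total inversions: 14

The array has 14 inversion(s): (0,1), (0,2), (0,3), (0,4), (0,5), (0,6), (0,7), (2,3), (2,6), (3,6), (4,6), (4,7), (5,6), (5,7). Each pair (i,j) satisfies i < j and arr[i] > arr[j].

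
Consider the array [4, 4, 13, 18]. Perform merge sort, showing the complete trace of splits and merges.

Merge sort trace:

Split: [4, 4, 13, 18] -> [4, 4] and [13, 18]
  Split: [4, 4] -> [4] and [4]
  Merge: [4] + [4] -> [4, 4]
  Split: [13, 18] -> [13] and [18]
  Merge: [13] + [18] -> [13, 18]
Merge: [4, 4] + [13, 18] -> [4, 4, 13, 18]

Final sorted array: [4, 4, 13, 18]

The merge sort proceeds by recursively splitting the array and merging sorted halves.
After all merges, the sorted array is [4, 4, 13, 18].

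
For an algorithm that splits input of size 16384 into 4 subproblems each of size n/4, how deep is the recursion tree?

For divide and conquer with division factor 4:

Problem sizes at each level:
Level 0: 16384
Level 1: 4096
Level 2: 1024
Level 3: 256
Level 4: 64
Level 5: 16
Level 6: 4
Level 7: 1

The root is level 0 and the size-1 base case is level 7 (the tree spans levels 0 through 7, i.e. 8 levels counting the root), so the depth is the number of divisions: log_4(16384) = 7

The recursion tree depth is log_4(16384) = 7. At each level, the problem size is divided by 4, so it takes 7 divisions to reduce to a base case of size 1. The algorithm makes 4 recursive calls at each level.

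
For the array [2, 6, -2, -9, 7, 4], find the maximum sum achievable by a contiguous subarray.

Using Kadane's algorithm on [2, 6, -2, -9, 7, 4]:

Scanning through the array:
Position 1 (value 6): max_ending_here = 8, max_so_far = 8
Position 2 (value -2): max_ending_here = 6, max_so_far = 8
Position 3 (value -9): max_ending_here = -3, max_so_far = 8
Position 4 (value 7): max_ending_here = 7, max_so_far = 8
Position 5 (value 4): max_ending_here = 11, max_so_far = 11

Maximum subarray: [7, 4]
Maximum sum: 11

The maximum subarray is [7, 4] with sum 11. This subarray runs from index 4 to index 5.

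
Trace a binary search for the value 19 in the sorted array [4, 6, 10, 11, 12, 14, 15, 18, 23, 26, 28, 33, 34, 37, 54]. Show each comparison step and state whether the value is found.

Binary search for 19 in [4, 6, 10, 11, 12, 14, 15, 18, 23, 26, 28, 33, 34, 37, 54]:

lo=0, hi=14, mid=7, arr[mid]=18 -> 18 < 19, search right half
lo=8, hi=14, mid=11, arr[mid]=33 -> 33 > 19, search left half
lo=8, hi=10, mid=9, arr[mid]=26 -> 26 > 19, search left half
lo=8, hi=8, mid=8, arr[mid]=23 -> 23 > 19, search left half
lo=8 > hi=7, target 19 not found

Binary search determines that 19 is not in the array after 4 comparisons. The search space was exhausted without finding the target.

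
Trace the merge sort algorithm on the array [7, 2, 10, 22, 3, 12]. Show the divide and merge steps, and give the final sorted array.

Merge sort trace:

Split: [7, 2, 10, 22, 3, 12] -> [7, 2, 10] and [22, 3, 12]
  Split: [7, 2, 10] -> [7] and [2, 10]
    Split: [2, 10] -> [2] and [10]
    Merge: [2] + [10] -> [2, 10]
  Merge: [7] + [2, 10] -> [2, 7, 10]
  Split: [22, 3, 12] -> [22] and [3, 12]
    Split: [3, 12] -> [3] and [12]
    Merge: [3] + [12] -> [3, 12]
  Merge: [22] + [3, 12] -> [3, 12, 22]
Merge: [2, 7, 10] + [3, 12, 22] -> [2, 3, 7, 10, 12, 22]

Final sorted array: [2, 3, 7, 10, 12, 22]

The merge sort proceeds by recursively splitting the array and merging sorted halves.
After all merges, the sorted array is [2, 3, 7, 10, 12, 22].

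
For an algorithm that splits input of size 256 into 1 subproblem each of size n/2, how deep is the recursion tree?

For divide and conquer with division factor 2:

Problem sizes at each level:
Level 0: 256
Level 1: 128
Level 2: 64
Level 3: 32
Level 4: 16
Level 5: 8
Level 6: 4
Level 7: 2
Level 8: 1

The root is level 0 and the size-1 base case is level 8 (the tree spans levels 0 through 8, i.e. 9 levels counting the root), so the depth is the number of divisions: log_2(256) = 8

The recursion tree depth is log_2(256) = 8. At each level, the problem size is divided by 2, so it takes 8 divisions to reduce to a base case of size 1. The algorithm makes 1 recursive call at each level.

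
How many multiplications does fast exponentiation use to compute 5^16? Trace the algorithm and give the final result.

Computing 5^16 by squaring (build up from 5^1; each line after the first costs one multiplication):

5^1 = 5
5^2 = (5^1)^2 = 5^2 = 25
5^4 = (5^2)^2 = 25^2 = 625
5^8 = (5^4)^2 = 625^2 = 390625
5^16 = (5^8)^2 = 390625^2 = 152587890625

Result: 152587890625
Multiplications needed: 4 (4 lines after 5^1)

5^16 = 152587890625. Using exponentiation by squaring, this requires 4 multiplications. The key idea: if the exponent is even, square the half-power; if odd, multiply by the base once.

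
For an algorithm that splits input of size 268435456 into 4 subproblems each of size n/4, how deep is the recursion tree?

For divide and conquer with division factor 4:

Problem sizes at each level:
Level 0: 268435456
Level 1: 67108864
Level 2: 16777216
Level 3: 4194304
Level 4: 1048576
Level 5: 262144
Level 6: 65536
Level 7: 16384
Level 8: 4096
Level 9: 1024
Level 10: 256
Level 11: 64
Level 12: 16
Level 13: 4
Level 14: 1

The root is level 0 and the size-1 base case is level 14 (the tree spans levels 0 through 14, i.e. 15 levels counting the root), so the depth is the number of divisions: log_4(268435456) = 14

The recursion tree depth is log_4(268435456) = 14. At each level, the problem size is divided by 4, so it takes 14 divisions to reduce to a base case of size 1. The algorithm makes 4 recursive calls at each level.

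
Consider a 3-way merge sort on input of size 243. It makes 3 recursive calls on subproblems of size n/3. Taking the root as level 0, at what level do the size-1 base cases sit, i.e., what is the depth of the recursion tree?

For divide and conquer with division factor 3:

Problem sizes at each level:
Level 0: 243
Level 1: 81
Level 2: 27
Level 3: 9
Level 4: 3
Level 5: 1

The root is level 0 and the size-1 base case is level 5 (the tree spans levels 0 through 5, i.e. 6 levels counting the root), so the depth is the number of divisions: log_3(243) = 5

The recursion tree depth is log_3(243) = 5. At each level, the problem size is divided by 3, so it takes 5 divisions to reduce to a base case of size 1. The algorithm makes 3 recursive calls at each level.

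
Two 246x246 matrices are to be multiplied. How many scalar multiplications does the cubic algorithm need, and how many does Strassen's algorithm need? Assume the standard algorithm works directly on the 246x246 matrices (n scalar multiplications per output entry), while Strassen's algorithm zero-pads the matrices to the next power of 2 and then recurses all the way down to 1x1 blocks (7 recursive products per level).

Matrix multiplication for 246x246 matrices:

Strassen's algorithm requires power-of-2 dimensions. Pad 246x246 to 256x256 (next power of 2).

Standard algorithm: 246^3 = 14886936 multiplications
Strassen's algorithm: 7^(log2(256)) = 7^8 = 5764801 multiplications
Savings: 14886936 - 5764801 = 9122135 multiplications

Standard: 14886936 multiplications (246^3). Strassen: 5764801 multiplications (7^8, after padding to 256x256). Strassen reduces 8 recursive multiplications to 7 at each level.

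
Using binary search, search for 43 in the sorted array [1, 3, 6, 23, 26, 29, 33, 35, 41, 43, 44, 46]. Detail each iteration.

Binary search for 43 in [1, 3, 6, 23, 26, 29, 33, 35, 41, 43, 44, 46]:

lo=0, hi=11, mid=5, arr[mid]=29 -> 29 < 43, search right half
lo=6, hi=11, mid=8, arr[mid]=41 -> 41 < 43, search right half
lo=9, hi=11, mid=10, arr[mid]=44 -> 44 > 43, search left half
lo=9, hi=9, mid=9, arr[mid]=43 -> Found target at index 9!

Binary search finds 43 at index 9 after 4 comparisons. The search repeatedly halves the search space by comparing with the middle element.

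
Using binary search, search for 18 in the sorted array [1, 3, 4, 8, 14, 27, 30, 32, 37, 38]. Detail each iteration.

Binary search for 18 in [1, 3, 4, 8, 14, 27, 30, 32, 37, 38]:

lo=0, hi=9, mid=4, arr[mid]=14 -> 14 < 18, search right half
lo=5, hi=9, mid=7, arr[mid]=32 -> 32 > 18, search left half
lo=5, hi=6, mid=5, arr[mid]=27 -> 27 > 18, search left half
lo=5 > hi=4, target 18 not found

Binary search determines that 18 is not in the array after 3 comparisons. The search space was exhausted without finding the target.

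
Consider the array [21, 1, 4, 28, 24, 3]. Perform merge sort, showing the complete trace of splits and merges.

Merge sort trace:

Split: [21, 1, 4, 28, 24, 3] -> [21, 1, 4] and [28, 24, 3]
  Split: [21, 1, 4] -> [21] and [1, 4]
    Split: [1, 4] -> [1] and [4]
    Merge: [1] + [4] -> [1, 4]
  Merge: [21] + [1, 4] -> [1, 4, 21]
  Split: [28, 24, 3] -> [28] and [24, 3]
    Split: [24, 3] -> [24] and [3]
    Merge: [24] + [3] -> [3, 24]
  Merge: [28] + [3, 24] -> [3, 24, 28]
Merge: [1, 4, 21] + [3, 24, 28] -> [1, 3, 4, 21, 24, 28]

Final sorted array: [1, 3, 4, 21, 24, 28]

The merge sort proceeds by recursively splitting the array and merging sorted halves.
After all merges, the sorted array is [1, 3, 4, 21, 24, 28].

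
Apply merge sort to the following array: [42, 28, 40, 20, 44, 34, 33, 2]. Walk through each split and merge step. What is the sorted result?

Merge sort trace:

Split: [42, 28, 40, 20, 44, 34, 33, 2] -> [42, 28, 40, 20] and [44, 34, 33, 2]
  Split: [42, 28, 40, 20] -> [42, 28] and [40, 20]
    Split: [42, 28] -> [42] and [28]
    Merge: [42] + [28] -> [28, 42]
    Split: [40, 20] -> [40] and [20]
    Merge: [40] + [20] -> [20, 40]
  Merge: [28, 42] + [20, 40] -> [20, 28, 40, 42]
  Split: [44, 34, 33, 2] -> [44, 34] and [33, 2]
    Split: [44, 34] -> [44] and [34]
    Merge: [44] + [34] -> [34, 44]
    Split: [33, 2] -> [33] and [2]
    Merge: [33] + [2] -> [2, 33]
  Merge: [34, 44] + [2, 33] -> [2, 33, 34, 44]
Merge: [20, 28, 40, 42] + [2, 33, 34, 44] -> [2, 20, 28, 33, 34, 40, 42, 44]

Final sorted array: [2, 20, 28, 33, 34, 40, 42, 44]

The merge sort proceeds by recursively splitting the array and merging sorted halves.
After all merges, the sorted array is [2, 20, 28, 33, 34, 40, 42, 44].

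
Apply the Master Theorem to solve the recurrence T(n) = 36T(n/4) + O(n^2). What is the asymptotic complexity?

Master Theorem for T(n) = 36T(n/4) + O(n^2):

a = 36, b = 4, c = 2
log_b(a) = log_4(36) = 2.5850

Case 1: c = 2 < log_4(36) = 2.5850
T(n) = O(n^(log_4 36))

For T(n) = 36T(n/4) + O(n^2): log_4(36) = 2.5850. This is Case 1 of the Master Theorem (c < log_b(a), work dominated by leaves), giving O(n^(log_4 36)).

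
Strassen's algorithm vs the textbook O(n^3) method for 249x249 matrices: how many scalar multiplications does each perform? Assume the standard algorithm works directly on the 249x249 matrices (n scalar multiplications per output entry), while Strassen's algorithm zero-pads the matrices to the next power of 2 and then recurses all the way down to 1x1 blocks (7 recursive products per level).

Matrix multiplication for 249x249 matrices:

Strassen's algorithm requires power-of-2 dimensions. Pad 249x249 to 256x256 (next power of 2).

Standard algorithm: 249^3 = 15438249 multiplications
Strassen's algorithm: 7^(log2(256)) = 7^8 = 5764801 multiplications
Savings: 15438249 - 5764801 = 9673448 multiplications

Standard: 15438249 multiplications (249^3). Strassen: 5764801 multiplications (7^8, after padding to 256x256). Strassen reduces 8 recursive multiplications to 7 at each level.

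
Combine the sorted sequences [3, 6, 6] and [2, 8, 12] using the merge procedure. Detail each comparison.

Merging process:

Compare 3 vs 2: take 2 from right. Merged: [2]
Compare 3 vs 8: take 3 from left. Merged: [2, 3]
Compare 6 vs 8: take 6 from left. Merged: [2, 3, 6]
Compare 6 vs 8: take 6 from left. Merged: [2, 3, 6, 6]
Append remaining from right: [8, 12]. Merged: [2, 3, 6, 6, 8, 12]

Final merged array: [2, 3, 6, 6, 8, 12]
Total comparisons: 4

The merged array is [2, 3, 6, 6, 8, 12], requiring 4 comparisons. The merge step runs in O(n) time where n is the total number of elements.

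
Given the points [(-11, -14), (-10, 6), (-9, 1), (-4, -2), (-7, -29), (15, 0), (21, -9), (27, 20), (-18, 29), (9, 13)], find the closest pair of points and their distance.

Computing all pairwise distances among 10 points:

d((-11, -14), (-10, 6)) = 20.025
d((-11, -14), (-9, 1)) = 15.1327
d((-11, -14), (-4, -2)) = 13.8924
d((-11, -14), (-7, -29)) = 15.5242
d((-11, -14), (15, 0)) = 29.5296
d((-11, -14), (21, -9)) = 32.3883
d((-11, -14), (27, 20)) = 50.9902
d((-11, -14), (-18, 29)) = 43.566
d((-11, -14), (9, 13)) = 33.6006
d((-10, 6), (-9, 1)) = 5.099 <-- minimum
d((-10, 6), (-4, -2)) = 10.0
d((-10, 6), (-7, -29)) = 35.1283
d((-10, 6), (15, 0)) = 25.7099
d((-10, 6), (21, -9)) = 34.4384
d((-10, 6), (27, 20)) = 39.5601
d((-10, 6), (-18, 29)) = 24.3516
d((-10, 6), (9, 13)) = 20.2485
d((-9, 1), (-4, -2)) = 5.831
d((-9, 1), (-7, -29)) = 30.0666
d((-9, 1), (15, 0)) = 24.0208
d((-9, 1), (21, -9)) = 31.6228
d((-9, 1), (27, 20)) = 40.7063
d((-9, 1), (-18, 29)) = 29.4109
d((-9, 1), (9, 13)) = 21.6333
d((-4, -2), (-7, -29)) = 27.1662
d((-4, -2), (15, 0)) = 19.105
d((-4, -2), (21, -9)) = 25.9615
d((-4, -2), (27, 20)) = 38.0132
d((-4, -2), (-18, 29)) = 34.0147
d((-4, -2), (9, 13)) = 19.8494
d((-7, -29), (15, 0)) = 36.4005
d((-7, -29), (21, -9)) = 34.4093
d((-7, -29), (27, 20)) = 59.6406
d((-7, -29), (-18, 29)) = 59.0339
d((-7, -29), (9, 13)) = 44.9444
d((15, 0), (21, -9)) = 10.8167
d((15, 0), (27, 20)) = 23.3238
d((15, 0), (-18, 29)) = 43.9318
d((15, 0), (9, 13)) = 14.3178
d((21, -9), (27, 20)) = 29.6142
d((21, -9), (-18, 29)) = 54.4518
d((21, -9), (9, 13)) = 25.0599
d((27, 20), (-18, 29)) = 45.8912
d((27, 20), (9, 13)) = 19.3132
d((-18, 29), (9, 13)) = 31.3847

Closest pair: (-10, 6) and (-9, 1) with distance 5.099

The closest pair is (-10, 6) and (-9, 1) with Euclidean distance 5.099. For 10 points, brute-force pairwise comparison is shown above. For large n, the divide-and-conquer algorithm (sort by x, recurse on halves, check the dividing strip) achieves O(n log n).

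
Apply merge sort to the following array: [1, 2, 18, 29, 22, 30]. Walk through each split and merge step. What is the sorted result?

Merge sort trace:

Split: [1, 2, 18, 29, 22, 30] -> [1, 2, 18] and [29, 22, 30]
  Split: [1, 2, 18] -> [1] and [2, 18]
    Split: [2, 18] -> [2] and [18]
    Merge: [2] + [18] -> [2, 18]
  Merge: [1] + [2, 18] -> [1, 2, 18]
  Split: [29, 22, 30] -> [29] and [22, 30]
    Split: [22, 30] -> [22] and [30]
    Merge: [22] + [30] -> [22, 30]
  Merge: [29] + [22, 30] -> [22, 29, 30]
Merge: [1, 2, 18] + [22, 29, 30] -> [1, 2, 18, 22, 29, 30]

Final sorted array: [1, 2, 18, 22, 29, 30]

The merge sort proceeds by recursively splitting the array and merging sorted halves.
After all merges, the sorted array is [1, 2, 18, 22, 29, 30].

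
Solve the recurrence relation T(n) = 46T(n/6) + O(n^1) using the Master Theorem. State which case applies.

Master Theorem for T(n) = 46T(n/6) + O(n^1):

a = 46, b = 6, c = 1
log_b(a) = log_6(46) = 2.1368

Case 1: c = 1 < log_6(46) = 2.1368
T(n) = O(n^(log_6 46))

For T(n) = 46T(n/6) + O(n^1): log_6(46) = 2.1368. This is Case 1 of the Master Theorem (c < log_b(a), work dominated by leaves), giving O(n^(log_6 46)).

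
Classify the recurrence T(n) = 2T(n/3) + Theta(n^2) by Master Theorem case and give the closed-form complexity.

Master Theorem for T(n) = 2T(n/3) + O(n^2):

a = 2, b = 3, c = 2
log_b(a) = log_3(2) = 0.6309

Case 3: c = 2 > log_3(2) = 0.6309
T(n) = O(n^2) = O(n^2)

For T(n) = 2T(n/3) + O(n^2): log_3(2) = 0.6309. This is Case 3 of the Master Theorem (c > log_b(a), work dominated by root), giving O(n^2).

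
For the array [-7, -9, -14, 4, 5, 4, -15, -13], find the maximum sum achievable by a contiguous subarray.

Using Kadane's algorithm on [-7, -9, -14, 4, 5, 4, -15, -13]:

Scanning through the array:
Position 1 (value -9): max_ending_here = -9, max_so_far = -7
Position 2 (value -14): max_ending_here = -14, max_so_far = -7
Position 3 (value 4): max_ending_here = 4, max_so_far = 4
Position 4 (value 5): max_ending_here = 9, max_so_far = 9
Position 5 (value 4): max_ending_here = 13, max_so_far = 13
Position 6 (value -15): max_ending_here = -2, max_so_far = 13
Position 7 (value -13): max_ending_here = -13, max_so_far = 13

Maximum subarray: [4, 5, 4]
Maximum sum: 13

The maximum subarray is [4, 5, 4] with sum 13. This subarray runs from index 3 to index 5.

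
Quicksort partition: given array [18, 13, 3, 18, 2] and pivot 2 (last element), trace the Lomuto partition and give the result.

Lomuto partition with pivot = 2:

Initial array: [18, 13, 3, 18, 2]

arr[0]=18 > 2: no swap
arr[1]=13 > 2: no swap
arr[2]=3 > 2: no swap
arr[3]=18 > 2: no swap

Place pivot at position 0: [2, 13, 3, 18, 18]
Pivot position: 0

After partitioning with pivot 2, the array becomes [2, 13, 3, 18, 18]. The pivot is placed at index 0. All elements to the left of the pivot are <= 2, and all elements to the right are > 2.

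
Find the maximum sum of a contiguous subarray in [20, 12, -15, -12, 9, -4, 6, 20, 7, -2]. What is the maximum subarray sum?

Using Kadane's algorithm on [20, 12, -15, -12, 9, -4, 6, 20, 7, -2]:

Scanning through the array:
Position 1 (value 12): max_ending_here = 32, max_so_far = 32
Position 2 (value -15): max_ending_here = 17, max_so_far = 32
Position 3 (value -12): max_ending_here = 5, max_so_far = 32
Position 4 (value 9): max_ending_here = 14, max_so_far = 32
Position 5 (value -4): max_ending_here = 10, max_so_far = 32
Position 6 (value 6): max_ending_here = 16, max_so_far = 32
Position 7 (value 20): max_ending_here = 36, max_so_far = 36
Position 8 (value 7): max_ending_here = 43, max_so_far = 43
Position 9 (value -2): max_ending_here = 41, max_so_far = 43

Maximum subarray: [20, 12, -15, -12, 9, -4, 6, 20, 7]
Maximum sum: 43

The maximum subarray is [20, 12, -15, -12, 9, -4, 6, 20, 7] with sum 43. This subarray runs from index 0 to index 8.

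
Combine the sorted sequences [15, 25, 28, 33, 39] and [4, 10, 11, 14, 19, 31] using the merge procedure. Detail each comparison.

Merging process:

Compare 15 vs 4: take 4 from right. Merged: [4]
Compare 15 vs 10: take 10 from right. Merged: [4, 10]
Compare 15 vs 11: take 11 from right. Merged: [4, 10, 11]
Compare 15 vs 14: take 14 from right. Merged: [4, 10, 11, 14]
Compare 15 vs 19: take 15 from left. Merged: [4, 10, 11, 14, 15]
Compare 25 vs 19: take 19 from right. Merged: [4, 10, 11, 14, 15, 19]
Compare 25 vs 31: take 25 from left. Merged: [4, 10, 11, 14, 15, 19, 25]
Compare 28 vs 31: take 28 from left. Merged: [4, 10, 11, 14, 15, 19, 25, 28]
Compare 33 vs 31: take 31 from right. Merged: [4, 10, 11, 14, 15, 19, 25, 28, 31]
Append remaining from left: [33, 39]. Merged: [4, 10, 11, 14, 15, 19, 25, 28, 31, 33, 39]

Final merged array: [4, 10, 11, 14, 15, 19, 25, 28, 31, 33, 39]
Total comparisons: 9

The merged array is [4, 10, 11, 14, 15, 19, 25, 28, 31, 33, 39], requiring 9 comparisons. The merge step runs in O(n) time where n is the total number of elements.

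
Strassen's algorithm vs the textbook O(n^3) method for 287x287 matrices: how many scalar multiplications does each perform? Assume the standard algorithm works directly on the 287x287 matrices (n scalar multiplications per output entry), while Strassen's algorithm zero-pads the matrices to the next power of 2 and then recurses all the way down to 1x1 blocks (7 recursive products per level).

Matrix multiplication for 287x287 matrices:

Strassen's algorithm requires power-of-2 dimensions. Pad 287x287 to 512x512 (next power of 2).

Standard algorithm: 287^3 = 23639903 multiplications
Strassen's algorithm: 7^(log2(512)) = 7^9 = 40353607 multiplications
Difference: 23639903 - 40353607 = -16713704 (Strassen uses MORE here due to padding overhead — for small or just-over-power-of-2 n, padding can outweigh the per-level savings)

Standard: 23639903 multiplications (287^3). Strassen: 40353607 multiplications (7^9, after padding to 512x512). Strassen reduces 8 recursive multiplications to 7 at each level.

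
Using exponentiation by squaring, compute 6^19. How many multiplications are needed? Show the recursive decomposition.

Computing 6^19 by squaring (build up from 6^1; each line after the first costs one multiplication):

6^1 = 6
6^2 = (6^1)^2 = 6^2 = 36
6^4 = (6^2)^2 = 36^2 = 1296
6^8 = (6^4)^2 = 1296^2 = 1679616
6^9 = 6 * 6^8 = 6 * 1679616 = 10077696
6^18 = (6^9)^2 = 10077696^2 = 101559956668416
6^19 = 6 * 6^18 = 6 * 101559956668416 = 609359740010496

Result: 609359740010496
Multiplications needed: 6 (6 lines after 6^1)

6^19 = 609359740010496. Using exponentiation by squaring, this requires 6 multiplications. The key idea: if the exponent is even, square the half-power; if odd, multiply by the base once.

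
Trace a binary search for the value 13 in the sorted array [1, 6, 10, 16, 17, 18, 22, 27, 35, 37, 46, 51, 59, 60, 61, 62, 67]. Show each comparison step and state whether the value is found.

Binary search for 13 in [1, 6, 10, 16, 17, 18, 22, 27, 35, 37, 46, 51, 59, 60, 61, 62, 67]:

lo=0, hi=16, mid=8, arr[mid]=35 -> 35 > 13, search left half
lo=0, hi=7, mid=3, arr[mid]=16 -> 16 > 13, search left half
lo=0, hi=2, mid=1, arr[mid]=6 -> 6 < 13, search right half
lo=2, hi=2, mid=2, arr[mid]=10 -> 10 < 13, search right half
lo=3 > hi=2, target 13 not found

Binary search determines that 13 is not in the array after 4 comparisons. The search space was exhausted without finding the target.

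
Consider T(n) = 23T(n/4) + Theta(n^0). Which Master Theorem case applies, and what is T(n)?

Master Theorem for T(n) = 23T(n/4) + O(n^0):

a = 23, b = 4, c = 0
log_b(a) = log_4(23) = 2.2618

Case 1: c = 0 < log_4(23) = 2.2618
T(n) = O(n^(log_4 23))

For T(n) = 23T(n/4) + O(n^0): log_4(23) = 2.2618. This is Case 1 of the Master Theorem (c < log_b(a), work dominated by leaves), giving O(n^(log_4 23)).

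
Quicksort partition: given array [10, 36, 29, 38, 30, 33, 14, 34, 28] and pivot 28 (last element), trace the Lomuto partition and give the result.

Lomuto partition with pivot = 28:

Initial array: [10, 36, 29, 38, 30, 33, 14, 34, 28]

arr[0]=10 <= 28: swap with position 0, array becomes [10, 36, 29, 38, 30, 33, 14, 34, 28]
arr[1]=36 > 28: no swap
arr[2]=29 > 28: no swap
arr[3]=38 > 28: no swap
arr[4]=30 > 28: no swap
arr[5]=33 > 28: no swap
arr[6]=14 <= 28: swap with position 1, array becomes [10, 14, 29, 38, 30, 33, 36, 34, 28]
arr[7]=34 > 28: no swap

Place pivot at position 2: [10, 14, 28, 38, 30, 33, 36, 34, 29]
Pivot position: 2

After partitioning with pivot 28, the array becomes [10, 14, 28, 38, 30, 33, 36, 34, 29]. The pivot is placed at index 2. All elements to the left of the pivot are <= 28, and all elements to the right are > 28.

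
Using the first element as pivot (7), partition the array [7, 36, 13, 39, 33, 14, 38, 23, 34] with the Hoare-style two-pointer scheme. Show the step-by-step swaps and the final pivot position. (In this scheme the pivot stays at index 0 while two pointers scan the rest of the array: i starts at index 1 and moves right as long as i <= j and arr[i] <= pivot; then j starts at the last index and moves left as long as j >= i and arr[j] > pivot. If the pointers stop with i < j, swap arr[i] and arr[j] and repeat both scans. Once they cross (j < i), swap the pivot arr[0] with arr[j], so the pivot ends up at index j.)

Hoare-style two-pointer partition with pivot = 7:

Initial array: [7, 36, 13, 39, 33, 14, 38, 23, 34]

Pointers start at i = 1, j = 8.
i ends at 1, j ends at 0: the pointers have crossed (j < i), so scanning stops.

j = 0, so swapping arr[0] with arr[j] leaves the pivot at position 0: [7, 36, 13, 39, 33, 14, 38, 23, 34]
Pivot position: 0

After partitioning with pivot 7, the array becomes [7, 36, 13, 39, 33, 14, 38, 23, 34]. The pivot is placed at index 0. All elements to the left of the pivot are <= 7, and all elements to the right are > 7.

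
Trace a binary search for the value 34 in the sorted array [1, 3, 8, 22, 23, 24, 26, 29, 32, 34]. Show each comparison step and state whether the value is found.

Binary search for 34 in [1, 3, 8, 22, 23, 24, 26, 29, 32, 34]:

lo=0, hi=9, mid=4, arr[mid]=23 -> 23 < 34, search right half
lo=5, hi=9, mid=7, arr[mid]=29 -> 29 < 34, search right half
lo=8, hi=9, mid=8, arr[mid]=32 -> 32 < 34, search right half
lo=9, hi=9, mid=9, arr[mid]=34 -> Found target at index 9!

Binary search finds 34 at index 9 after 4 comparisons. The search repeatedly halves the search space by comparing with the middle element.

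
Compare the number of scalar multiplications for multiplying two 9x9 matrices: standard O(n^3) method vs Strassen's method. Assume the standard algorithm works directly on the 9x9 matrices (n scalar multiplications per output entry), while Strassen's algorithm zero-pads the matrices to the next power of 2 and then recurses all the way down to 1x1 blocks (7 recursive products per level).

Matrix multiplication for 9x9 matrices:

Strassen's algorithm requires power-of-2 dimensions. Pad 9x9 to 16x16 (next power of 2).

Standard algorithm: 9^3 = 729 multiplications
Strassen's algorithm: 7^(log2(16)) = 7^4 = 2401 multiplications
Difference: 729 - 2401 = -1672 (Strassen uses MORE here due to padding overhead — for small or just-over-power-of-2 n, padding can outweigh the per-level savings)

Standard: 729 multiplications (9^3). Strassen: 2401 multiplications (7^4, after padding to 16x16). Strassen reduces 8 recursive multiplications to 7 at each level.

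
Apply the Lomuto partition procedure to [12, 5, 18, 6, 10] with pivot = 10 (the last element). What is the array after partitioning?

Lomuto partition with pivot = 10:

Initial array: [12, 5, 18, 6, 10]

arr[0]=12 > 10: no swap
arr[1]=5 <= 10: swap with position 0, array becomes [5, 12, 18, 6, 10]
arr[2]=18 > 10: no swap
arr[3]=6 <= 10: swap with position 1, array becomes [5, 6, 18, 12, 10]

Place pivot at position 2: [5, 6, 10, 12, 18]
Pivot position: 2

After partitioning with pivot 10, the array becomes [5, 6, 10, 12, 18]. The pivot is placed at index 2. All elements to the left of the pivot are <= 10, and all elements to the right are > 10.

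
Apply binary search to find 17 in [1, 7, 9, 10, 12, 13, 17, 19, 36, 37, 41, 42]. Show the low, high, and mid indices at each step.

Binary search for 17 in [1, 7, 9, 10, 12, 13, 17, 19, 36, 37, 41, 42]:

lo=0, hi=11, mid=5, arr[mid]=13 -> 13 < 17, search right half
lo=6, hi=11, mid=8, arr[mid]=36 -> 36 > 17, search left half
lo=6, hi=7, mid=6, arr[mid]=17 -> Found target at index 6!

Binary search finds 17 at index 6 after 3 comparisons. The search repeatedly halves the search space by comparing with the middle element.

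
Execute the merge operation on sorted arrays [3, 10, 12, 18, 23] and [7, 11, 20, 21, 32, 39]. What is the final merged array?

Merging process:

Compare 3 vs 7: take 3 from left. Merged: [3]
Compare 10 vs 7: take 7 from right. Merged: [3, 7]
Compare 10 vs 11: take 10 from left. Merged: [3, 7, 10]
Compare 12 vs 11: take 11 from right. Merged: [3, 7, 10, 11]
Compare 12 vs 20: take 12 from left. Merged: [3, 7, 10, 11, 12]
Compare 18 vs 20: take 18 from left. Merged: [3, 7, 10, 11, 12, 18]
Compare 23 vs 20: take 20 from right. Merged: [3, 7, 10, 11, 12, 18, 20]
Compare 23 vs 21: take 21 from right. Merged: [3, 7, 10, 11, 12, 18, 20, 21]
Compare 23 vs 32: take 23 from left. Merged: [3, 7, 10, 11, 12, 18, 20, 21, 23]
Append remaining from right: [32, 39]. Merged: [3, 7, 10, 11, 12, 18, 20, 21, 23, 32, 39]

Final merged array: [3, 7, 10, 11, 12, 18, 20, 21, 23, 32, 39]
Total comparisons: 9

The merged array is [3, 7, 10, 11, 12, 18, 20, 21, 23, 32, 39], requiring 9 comparisons. The merge step runs in O(n) time where n is the total number of elements.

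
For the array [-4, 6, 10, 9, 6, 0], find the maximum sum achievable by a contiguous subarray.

Using Kadane's algorithm on [-4, 6, 10, 9, 6, 0]:

Scanning through the array:
Position 1 (value 6): max_ending_here = 6, max_so_far = 6
Position 2 (value 10): max_ending_here = 16, max_so_far = 16
Position 3 (value 9): max_ending_here = 25, max_so_far = 25
Position 4 (value 6): max_ending_here = 31, max_so_far = 31
Position 5 (value 0): max_ending_here = 31, max_so_far = 31

Maximum subarray: [6, 10, 9, 6]
Maximum sum: 31

The maximum subarray is [6, 10, 9, 6] with sum 31. This subarray runs from index 1 to index 4.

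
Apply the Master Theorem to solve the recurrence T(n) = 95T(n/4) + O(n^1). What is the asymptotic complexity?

Master Theorem for T(n) = 95T(n/4) + O(n^1):

a = 95, b = 4, c = 1
log_b(a) = log_4(95) = 3.2849

Case 1: c = 1 < log_4(95) = 3.2849
T(n) = O(n^(log_4 95))

For T(n) = 95T(n/4) + O(n^1): log_4(95) = 3.2849. This is Case 1 of the Master Theorem (c < log_b(a), work dominated by leaves), giving O(n^(log_4 95)).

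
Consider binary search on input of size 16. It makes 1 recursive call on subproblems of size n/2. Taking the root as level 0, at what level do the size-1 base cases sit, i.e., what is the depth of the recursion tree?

For divide and conquer with division factor 2:

Problem sizes at each level:
Level 0: 16
Level 1: 8
Level 2: 4
Level 3: 2
Level 4: 1

The root is level 0 and the size-1 base case is level 4 (the tree spans levels 0 through 4, i.e. 5 levels counting the root), so the depth is the number of divisions: log_2(16) = 4

The recursion tree depth is log_2(16) = 4. At each level, the problem size is divided by 2, so it takes 4 divisions to reduce to a base case of size 1. The algorithm makes 1 recursive call at each level.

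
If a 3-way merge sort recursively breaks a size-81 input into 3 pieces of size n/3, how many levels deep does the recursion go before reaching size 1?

For divide and conquer with division factor 3:

Problem sizes at each level:
Level 0: 81
Level 1: 27
Level 2: 9
Level 3: 3
Level 4: 1

The root is level 0 and the size-1 base case is level 4 (the tree spans levels 0 through 4, i.e. 5 levels counting the root), so the depth is the number of divisions: log_3(81) = 4

The recursion tree depth is log_3(81) = 4. At each level, the problem size is divided by 3, so it takes 4 divisions to reduce to a base case of size 1. The algorithm makes 3 recursive calls at each level.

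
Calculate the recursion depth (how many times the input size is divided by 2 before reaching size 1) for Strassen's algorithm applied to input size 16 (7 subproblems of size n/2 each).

For divide and conquer with division factor 2:

Problem sizes at each level:
Level 0: 16
Level 1: 8
Level 2: 4
Level 3: 2
Level 4: 1

The root is level 0 and the size-1 base case is level 4 (the tree spans levels 0 through 4, i.e. 5 levels counting the root), so the depth is the number of divisions: log_2(16) = 4

The recursion tree depth is log_2(16) = 4. At each level, the problem size is divided by 2, so it takes 4 divisions to reduce to a base case of size 1. The algorithm makes 7 recursive calls at each level.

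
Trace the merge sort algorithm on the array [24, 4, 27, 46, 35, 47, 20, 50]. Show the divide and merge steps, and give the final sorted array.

Merge sort trace:

Split: [24, 4, 27, 46, 35, 47, 20, 50] -> [24, 4, 27, 46] and [35, 47, 20, 50]
  Split: [24, 4, 27, 46] -> [24, 4] and [27, 46]
    Split: [24, 4] -> [24] and [4]
    Merge: [24] + [4] -> [4, 24]
    Split: [27, 46] -> [27] and [46]
    Merge: [27] + [46] -> [27, 46]
  Merge: [4, 24] + [27, 46] -> [4, 24, 27, 46]
  Split: [35, 47, 20, 50] -> [35, 47] and [20, 50]
    Split: [35, 47] -> [35] and [47]
    Merge: [35] + [47] -> [35, 47]
    Split: [20, 50] -> [20] and [50]
    Merge: [20] + [50] -> [20, 50]
  Merge: [35, 47] + [20, 50] -> [20, 35, 47, 50]
Merge: [4, 24, 27, 46] + [20, 35, 47, 50] -> [4, 20, 24, 27, 35, 46, 47, 50]

Final sorted array: [4, 20, 24, 27, 35, 46, 47, 50]

The merge sort proceeds by recursively splitting the array and merging sorted halves.
After all merges, the sorted array is [4, 20, 24, 27, 35, 46, 47, 50].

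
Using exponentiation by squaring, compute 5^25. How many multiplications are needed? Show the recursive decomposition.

Computing 5^25 by squaring (build up from 5^1; each line after the first costs one multiplication):

5^1 = 5
5^2 = (5^1)^2 = 5^2 = 25
5^3 = 5 * 5^2 = 5 * 25 = 125
5^6 = (5^3)^2 = 125^2 = 15625
5^12 = (5^6)^2 = 15625^2 = 244140625
5^24 = (5^12)^2 = 244140625^2 = 59604644775390625
5^25 = 5 * 5^24 = 5 * 59604644775390625 = 298023223876953125

Result: 298023223876953125
Multiplications needed: 6 (6 lines after 5^1)

5^25 = 298023223876953125. Using exponentiation by squaring, this requires 6 multiplications. The key idea: if the exponent is even, square the half-power; if odd, multiply by the base once.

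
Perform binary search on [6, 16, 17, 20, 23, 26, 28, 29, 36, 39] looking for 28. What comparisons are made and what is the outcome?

Binary search for 28 in [6, 16, 17, 20, 23, 26, 28, 29, 36, 39]:

lo=0, hi=9, mid=4, arr[mid]=23 -> 23 < 28, search right half
lo=5, hi=9, mid=7, arr[mid]=29 -> 29 > 28, search left half
lo=5, hi=6, mid=5, arr[mid]=26 -> 26 < 28, search right half
lo=6, hi=6, mid=6, arr[mid]=28 -> Found target at index 6!

Binary search finds 28 at index 6 after 4 comparisons. The search repeatedly halves the search space by comparing with the middle element.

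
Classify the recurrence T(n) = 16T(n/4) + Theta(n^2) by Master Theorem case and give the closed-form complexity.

Master Theorem for T(n) = 16T(n/4) + O(n^2):

a = 16, b = 4, c = 2
log_b(a) = log_4(16) = 2.0000

Case 2: c = 2 = log_4(16) = 2.0000
T(n) = O(n^2 log n) = O(n^2 log n)

For T(n) = 16T(n/4) + O(n^2): log_4(16) = 2.0000. This is Case 2 of the Master Theorem (c = log_b(a), equal work at all levels), giving O(n^2 log n).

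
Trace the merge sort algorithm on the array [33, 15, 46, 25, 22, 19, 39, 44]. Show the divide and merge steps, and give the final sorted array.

Merge sort trace:

Split: [33, 15, 46, 25, 22, 19, 39, 44] -> [33, 15, 46, 25] and [22, 19, 39, 44]
  Split: [33, 15, 46, 25] -> [33, 15] and [46, 25]
    Split: [33, 15] -> [33] and [15]
    Merge: [33] + [15] -> [15, 33]
    Split: [46, 25] -> [46] and [25]
    Merge: [46] + [25] -> [25, 46]
  Merge: [15, 33] + [25, 46] -> [15, 25, 33, 46]
  Split: [22, 19, 39, 44] -> [22, 19] and [39, 44]
    Split: [22, 19] -> [22] and [19]
    Merge: [22] + [19] -> [19, 22]
    Split: [39, 44] -> [39] and [44]
    Merge: [39] + [44] -> [39, 44]
  Merge: [19, 22] + [39, 44] -> [19, 22, 39, 44]
Merge: [15, 25, 33, 46] + [19, 22, 39, 44] -> [15, 19, 22, 25, 33, 39, 44, 46]

Final sorted array: [15, 19, 22, 25, 33, 39, 44, 46]

The merge sort proceeds by recursively splitting the array and merging sorted halves.
After all merges, the sorted array is [15, 19, 22, 25, 33, 39, 44, 46].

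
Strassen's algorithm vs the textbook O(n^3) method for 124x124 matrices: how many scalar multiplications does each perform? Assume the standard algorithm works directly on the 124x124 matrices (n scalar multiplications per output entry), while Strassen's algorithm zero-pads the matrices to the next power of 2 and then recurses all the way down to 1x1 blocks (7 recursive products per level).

Matrix multiplication for 124x124 matrices:

Strassen's algorithm requires power-of-2 dimensions. Pad 124x124 to 128x128 (next power of 2).

Standard algorithm: 124^3 = 1906624 multiplications
Strassen's algorithm: 7^(log2(128)) = 7^7 = 823543 multiplications
Savings: 1906624 - 823543 = 1083081 multiplications

Standard: 1906624 multiplications (124^3). Strassen: 823543 multiplications (7^7, after padding to 128x128). Strassen reduces 8 recursive multiplications to 7 at each level.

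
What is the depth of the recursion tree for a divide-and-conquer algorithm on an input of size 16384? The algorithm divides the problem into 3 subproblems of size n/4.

For divide and conquer with division factor 4:

Problem sizes at each level:
Level 0: 16384
Level 1: 4096
Level 2: 1024
Level 3: 256
Level 4: 64
Level 5: 16
Level 6: 4
Level 7: 1

The root is level 0 and the size-1 base case is level 7 (the tree spans levels 0 through 7, i.e. 8 levels counting the root), so the depth is the number of divisions: log_4(16384) = 7

The recursion tree depth is log_4(16384) = 7. At each level, the problem size is divided by 4, so it takes 7 divisions to reduce to a base case of size 1. The algorithm makes 3 recursive calls at each level.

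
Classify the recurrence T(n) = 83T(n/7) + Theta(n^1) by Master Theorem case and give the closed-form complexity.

Master Theorem for T(n) = 83T(n/7) + O(n^1):

a = 83, b = 7, c = 1
log_b(a) = log_7(83) = 2.2708

Case 1: c = 1 < log_7(83) = 2.2708
T(n) = O(n^(log_7 83))

For T(n) = 83T(n/7) + O(n^1): log_7(83) = 2.2708. This is Case 1 of the Master Theorem (c < log_b(a), work dominated by leaves), giving O(n^(log_7 83)).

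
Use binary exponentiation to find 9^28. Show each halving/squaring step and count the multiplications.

Computing 9^28 by squaring (build up from 9^1; each line after the first costs one multiplication):

9^1 = 9
9^2 = (9^1)^2 = 9^2 = 81
9^3 = 9 * 9^2 = 9 * 81 = 729
9^6 = (9^3)^2 = 729^2 = 531441
9^7 = 9 * 9^6 = 9 * 531441 = 4782969
9^14 = (9^7)^2 = 4782969^2 = 22876792454961
9^28 = (9^14)^2 = 22876792454961^2 = 523347633027360537213511521

Result: 523347633027360537213511521
Multiplications needed: 6 (6 lines after 9^1)

9^28 = 523347633027360537213511521. Using exponentiation by squaring, this requires 6 multiplications. The key idea: if the exponent is even, square the half-power; if odd, multiply by the base once.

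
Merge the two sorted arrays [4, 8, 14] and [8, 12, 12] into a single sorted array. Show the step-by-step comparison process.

Merging process:

Compare 4 vs 8: take 4 from left. Merged: [4]
Compare 8 vs 8: take 8 from left. Merged: [4, 8]
Compare 14 vs 8: take 8 from right. Merged: [4, 8, 8]
Compare 14 vs 12: take 12 from right. Merged: [4, 8, 8, 12]
Compare 14 vs 12: take 12 from right. Merged: [4, 8, 8, 12, 12]
Append remaining from left: [14]. Merged: [4, 8, 8, 12, 12, 14]

Final merged array: [4, 8, 8, 12, 12, 14]
Total comparisons: 5

The merged array is [4, 8, 8, 12, 12, 14], requiring 5 comparisons. The merge step runs in O(n) time where n is the total number of elements.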